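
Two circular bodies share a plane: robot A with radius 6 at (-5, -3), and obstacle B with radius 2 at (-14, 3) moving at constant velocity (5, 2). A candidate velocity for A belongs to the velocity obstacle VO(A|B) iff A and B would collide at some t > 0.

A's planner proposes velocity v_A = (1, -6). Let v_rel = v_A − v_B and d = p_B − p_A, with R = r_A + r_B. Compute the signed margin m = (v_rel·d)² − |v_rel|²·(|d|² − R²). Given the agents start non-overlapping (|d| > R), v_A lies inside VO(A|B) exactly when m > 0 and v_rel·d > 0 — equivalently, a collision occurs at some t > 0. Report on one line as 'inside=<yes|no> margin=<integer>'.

d = (-9, 6),  |d|² = 117;  R = 6+2 = 8,  c = 117−8² = 53
v_rel = (-4, -8),  |v_rel|² = 80;  v_rel·d = (-4)·(-9) + (-8)·(6) = -12
80·t² + 24·t + 53 = 0  ⇒  m = (-12)² − 80·53 = -4096
m = -4096 < 0,  v_rel·d = -12 < 0  ⇒  outside

inside=no margin=-4096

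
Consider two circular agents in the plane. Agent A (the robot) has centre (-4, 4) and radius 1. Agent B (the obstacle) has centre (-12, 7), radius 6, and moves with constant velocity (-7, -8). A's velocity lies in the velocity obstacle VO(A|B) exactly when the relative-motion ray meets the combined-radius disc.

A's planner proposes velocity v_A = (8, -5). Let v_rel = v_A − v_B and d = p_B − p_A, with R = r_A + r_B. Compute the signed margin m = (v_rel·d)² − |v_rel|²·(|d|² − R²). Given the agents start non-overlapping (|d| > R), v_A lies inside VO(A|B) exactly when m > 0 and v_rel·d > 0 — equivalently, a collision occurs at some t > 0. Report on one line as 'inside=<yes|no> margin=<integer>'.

d = (-8, 3),  |d|² = 73;  R = 1+6 = 7,  c = 73−7² = 24
v_rel = (15, 3),  |v_rel|² = 234;  v_rel·d = (15)·(-8) + (3)·(3) = -111
234·t² + 222·t + 24 = 0  ⇒  m = (-111)² − 234·24 = 6705
m = 6705 > 0,  v_rel·d = -111 < 0  ⇒  outside

inside=no margin=6705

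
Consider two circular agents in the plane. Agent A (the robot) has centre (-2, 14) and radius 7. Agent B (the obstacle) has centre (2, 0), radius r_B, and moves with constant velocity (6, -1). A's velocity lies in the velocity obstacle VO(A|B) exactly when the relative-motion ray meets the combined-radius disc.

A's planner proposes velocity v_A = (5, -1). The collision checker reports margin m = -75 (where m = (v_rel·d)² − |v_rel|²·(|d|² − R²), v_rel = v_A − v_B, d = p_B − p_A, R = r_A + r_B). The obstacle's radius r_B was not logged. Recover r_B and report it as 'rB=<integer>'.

m = -75
d = (4, -14);  v_rel = (-1, 0),  |v_rel|² = 1
v_rel×d = (-1)·(-14) − (0)·(4) = 14
since m = R²·1 − 14²:  R² = (196 + -75) / 1 = 121
R = √121 = 11  ⇒  r_B = 11 − 7 = 4

rB=4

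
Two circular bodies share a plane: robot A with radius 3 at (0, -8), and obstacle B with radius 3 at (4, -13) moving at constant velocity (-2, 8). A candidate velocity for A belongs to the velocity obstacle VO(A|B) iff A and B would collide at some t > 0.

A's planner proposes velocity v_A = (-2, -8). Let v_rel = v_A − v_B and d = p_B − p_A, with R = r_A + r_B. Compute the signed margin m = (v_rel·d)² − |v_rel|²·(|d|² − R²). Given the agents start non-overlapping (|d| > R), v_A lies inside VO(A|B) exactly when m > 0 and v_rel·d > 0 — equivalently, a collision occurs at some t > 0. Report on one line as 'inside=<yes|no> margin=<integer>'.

d = (4, -5),  |d|² = 41;  R = 3+3 = 6,  c = 41−6² = 5
v_rel = (0, -16),  |v_rel|² = 256;  v_rel·d = (0)·(4) + (-16)·(-5) = 80
256·t² − 160·t + 5 = 0  ⇒  m = 80² − 256·5 = 5120
m = 5120 > 0,  v_rel·d = 80 > 0  ⇒  inside

inside=yes margin=5120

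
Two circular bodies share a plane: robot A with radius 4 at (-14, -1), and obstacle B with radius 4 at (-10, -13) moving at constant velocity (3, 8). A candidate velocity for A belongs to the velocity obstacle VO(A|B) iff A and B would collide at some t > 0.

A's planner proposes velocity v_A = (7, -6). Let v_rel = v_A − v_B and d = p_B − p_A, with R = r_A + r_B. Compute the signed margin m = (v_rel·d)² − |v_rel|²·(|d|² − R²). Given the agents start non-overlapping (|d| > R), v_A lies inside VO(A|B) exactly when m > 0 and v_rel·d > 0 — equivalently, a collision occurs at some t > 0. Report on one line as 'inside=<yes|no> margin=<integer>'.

d = (4, -12),  |d|² = 160;  R = 4+4 = 8,  c = 160−8² = 96
v_rel = (4, -14),  |v_rel|² = 212;  v_rel·d = (4)·(4) + (-14)·(-12) = 184
212·t² − 368·t + 96 = 0  ⇒  m = 184² − 212·96 = 13504
m = 13504 > 0,  v_rel·d = 184 > 0  ⇒  inside

inside=yes margin=13504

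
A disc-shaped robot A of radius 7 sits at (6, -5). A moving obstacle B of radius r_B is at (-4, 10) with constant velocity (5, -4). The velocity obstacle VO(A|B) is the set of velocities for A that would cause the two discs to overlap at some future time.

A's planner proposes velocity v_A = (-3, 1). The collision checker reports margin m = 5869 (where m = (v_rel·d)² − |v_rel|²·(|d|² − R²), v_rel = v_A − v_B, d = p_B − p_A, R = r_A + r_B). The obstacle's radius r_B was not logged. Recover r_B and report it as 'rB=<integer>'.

m = 5869
d = (-10, 15);  v_rel = (-8, 5),  |v_rel|² = 89
v_rel×d = (-8)·(15) − (5)·(-10) = -70
since m = R²·89 − (-70)²:  R² = (4900 + 5869) / 89 = 121
R = √121 = 11  ⇒  r_B = 11 − 7 = 4

rB=4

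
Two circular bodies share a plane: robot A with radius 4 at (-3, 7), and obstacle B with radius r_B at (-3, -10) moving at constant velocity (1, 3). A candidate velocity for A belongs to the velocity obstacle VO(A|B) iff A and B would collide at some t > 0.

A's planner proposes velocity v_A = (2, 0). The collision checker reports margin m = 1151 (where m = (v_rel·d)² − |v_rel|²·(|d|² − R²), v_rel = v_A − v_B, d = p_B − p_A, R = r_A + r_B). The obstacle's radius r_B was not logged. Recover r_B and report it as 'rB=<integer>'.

m = 1151
d = (0, -17);  v_rel = (1, -3),  |v_rel|² = 10
v_rel×d = (1)·(-17) − (-3)·(0) = -17
since m = R²·10 − (-17)²:  R² = (289 + 1151) / 10 = 144
R = √144 = 12  ⇒  r_B = 12 − 4 = 8

rB=8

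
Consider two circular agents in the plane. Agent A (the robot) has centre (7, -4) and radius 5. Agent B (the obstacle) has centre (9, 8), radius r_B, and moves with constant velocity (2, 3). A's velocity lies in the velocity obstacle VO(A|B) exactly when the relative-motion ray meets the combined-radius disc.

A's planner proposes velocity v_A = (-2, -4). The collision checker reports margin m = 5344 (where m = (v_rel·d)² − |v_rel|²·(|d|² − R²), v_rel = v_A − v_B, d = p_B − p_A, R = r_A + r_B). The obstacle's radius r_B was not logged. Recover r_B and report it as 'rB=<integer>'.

m = 5344
d = (2, 12);  v_rel = (-4, -7),  |v_rel|² = 65
v_rel×d = (-4)·(12) − (-7)·(2) = -34
since m = R²·65 − (-34)²:  R² = (1156 + 5344) / 65 = 100
R = √100 = 10  ⇒  r_B = 10 − 5 = 5

rB=5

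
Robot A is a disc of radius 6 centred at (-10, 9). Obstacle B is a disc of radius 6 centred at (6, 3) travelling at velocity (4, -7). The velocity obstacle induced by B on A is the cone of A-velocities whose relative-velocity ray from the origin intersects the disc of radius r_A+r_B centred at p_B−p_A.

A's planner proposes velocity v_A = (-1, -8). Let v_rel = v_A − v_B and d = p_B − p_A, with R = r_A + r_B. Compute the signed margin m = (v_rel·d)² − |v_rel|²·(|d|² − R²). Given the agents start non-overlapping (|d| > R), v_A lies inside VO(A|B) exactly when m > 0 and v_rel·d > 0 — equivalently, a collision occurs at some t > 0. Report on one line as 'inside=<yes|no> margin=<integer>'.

d = (16, -6),  |d|² = 292;  R = 6+6 = 12,  c = 292−12² = 148
v_rel = (-5, -1),  |v_rel|² = 26;  v_rel·d = (-5)·(16) + (-1)·(-6) = -74
26·t² + 148·t + 148 = 0  ⇒  m = (-74)² − 26·148 = 1628
m = 1628 > 0,  v_rel·d = -74 < 0  ⇒  outside

inside=no margin=1628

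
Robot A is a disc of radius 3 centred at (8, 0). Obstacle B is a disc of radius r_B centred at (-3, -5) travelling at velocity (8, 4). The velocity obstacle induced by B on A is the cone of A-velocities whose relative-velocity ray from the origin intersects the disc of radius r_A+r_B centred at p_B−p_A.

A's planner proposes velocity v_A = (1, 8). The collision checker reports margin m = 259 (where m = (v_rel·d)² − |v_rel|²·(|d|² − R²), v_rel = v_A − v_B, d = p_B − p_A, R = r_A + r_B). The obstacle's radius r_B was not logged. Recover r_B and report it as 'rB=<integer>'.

m = 259
d = (-11, -5);  v_rel = (-7, 4),  |v_rel|² = 65
v_rel×d = (-7)·(-5) − (4)·(-11) = 79
since m = R²·65 − 79²:  R² = (6241 + 259) / 65 = 100
R = √100 = 10  ⇒  r_B = 10 − 3 = 7

rB=7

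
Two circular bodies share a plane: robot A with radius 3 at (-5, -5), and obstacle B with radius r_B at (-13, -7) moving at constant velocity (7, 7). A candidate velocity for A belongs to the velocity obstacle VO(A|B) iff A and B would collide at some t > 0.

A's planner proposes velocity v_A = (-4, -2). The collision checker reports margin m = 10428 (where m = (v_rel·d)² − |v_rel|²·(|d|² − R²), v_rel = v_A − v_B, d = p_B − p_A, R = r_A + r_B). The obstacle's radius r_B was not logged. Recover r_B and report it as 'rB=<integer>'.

m = 10428
d = (-8, -2);  v_rel = (-11, -9),  |v_rel|² = 202
v_rel×d = (-11)·(-2) − (-9)·(-8) = -50
since m = R²·202 − (-50)²:  R² = (2500 + 10428) / 202 = 64
R = √64 = 8  ⇒  r_B = 8 − 3 = 5

rB=5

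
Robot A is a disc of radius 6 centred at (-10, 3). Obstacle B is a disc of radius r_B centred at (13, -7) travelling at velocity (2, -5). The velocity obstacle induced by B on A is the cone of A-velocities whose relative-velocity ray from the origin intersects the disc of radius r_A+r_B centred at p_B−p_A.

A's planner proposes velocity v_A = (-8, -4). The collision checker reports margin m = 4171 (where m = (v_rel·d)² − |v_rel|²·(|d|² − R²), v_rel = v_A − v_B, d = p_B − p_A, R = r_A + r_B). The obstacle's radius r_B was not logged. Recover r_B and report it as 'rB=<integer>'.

m = 4171
d = (23, -10);  v_rel = (-10, 1),  |v_rel|² = 101
v_rel×d = (-10)·(-10) − (1)·(23) = 77
since m = R²·101 − 77²:  R² = (5929 + 4171) / 101 = 100
R = √100 = 10  ⇒  r_B = 10 − 6 = 4

rB=4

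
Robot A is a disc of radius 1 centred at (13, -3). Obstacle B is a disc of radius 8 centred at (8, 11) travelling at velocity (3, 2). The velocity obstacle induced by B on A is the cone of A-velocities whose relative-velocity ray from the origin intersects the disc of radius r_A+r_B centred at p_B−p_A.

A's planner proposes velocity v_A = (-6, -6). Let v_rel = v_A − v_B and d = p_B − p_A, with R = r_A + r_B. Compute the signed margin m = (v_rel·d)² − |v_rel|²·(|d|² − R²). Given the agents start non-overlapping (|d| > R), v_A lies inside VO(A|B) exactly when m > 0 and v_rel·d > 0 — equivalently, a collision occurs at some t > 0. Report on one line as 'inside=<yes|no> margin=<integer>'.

d = (-5, 14),  |d|² = 221;  R = 1+8 = 9,  c = 221−9² = 140
v_rel = (-9, -8),  |v_rel|² = 145;  v_rel·d = (-9)·(-5) + (-8)·(14) = -67
145·t² + 134·t + 140 = 0  ⇒  m = (-67)² − 145·140 = -15811
m = -15811 < 0,  v_rel·d = -67 < 0  ⇒  outside

inside=no margin=-15811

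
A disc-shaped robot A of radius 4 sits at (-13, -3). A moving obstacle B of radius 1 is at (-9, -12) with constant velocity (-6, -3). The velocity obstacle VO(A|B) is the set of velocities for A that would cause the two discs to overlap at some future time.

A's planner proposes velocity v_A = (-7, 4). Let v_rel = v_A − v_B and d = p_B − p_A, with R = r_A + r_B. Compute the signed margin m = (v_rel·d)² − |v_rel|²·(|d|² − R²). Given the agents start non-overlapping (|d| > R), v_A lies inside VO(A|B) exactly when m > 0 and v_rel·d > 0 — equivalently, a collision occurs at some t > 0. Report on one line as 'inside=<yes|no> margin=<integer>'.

d = (4, -9),  |d|² = 97;  R = 4+1 = 5,  c = 97−5² = 72
v_rel = (-1, 7),  |v_rel|² = 50;  v_rel·d = (-1)·(4) + (7)·(-9) = -67
50·t² + 134·t + 72 = 0  ⇒  m = (-67)² − 50·72 = 889
m = 889 > 0,  v_rel·d = -67 < 0  ⇒  outside

inside=no margin=889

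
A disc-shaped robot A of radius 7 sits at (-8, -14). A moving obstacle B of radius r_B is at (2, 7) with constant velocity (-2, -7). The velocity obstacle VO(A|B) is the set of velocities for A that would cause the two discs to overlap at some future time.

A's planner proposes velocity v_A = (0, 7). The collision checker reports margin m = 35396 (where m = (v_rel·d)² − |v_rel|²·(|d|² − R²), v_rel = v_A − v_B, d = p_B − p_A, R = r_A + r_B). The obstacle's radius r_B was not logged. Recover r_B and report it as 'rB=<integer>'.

m = 35396
d = (10, 21);  v_rel = (2, 14),  |v_rel|² = 200
v_rel×d = (2)·(21) − (14)·(10) = -98
since m = R²·200 − (-98)²:  R² = (9604 + 35396) / 200 = 225
R = √225 = 15  ⇒  r_B = 15 − 7 = 8

rB=8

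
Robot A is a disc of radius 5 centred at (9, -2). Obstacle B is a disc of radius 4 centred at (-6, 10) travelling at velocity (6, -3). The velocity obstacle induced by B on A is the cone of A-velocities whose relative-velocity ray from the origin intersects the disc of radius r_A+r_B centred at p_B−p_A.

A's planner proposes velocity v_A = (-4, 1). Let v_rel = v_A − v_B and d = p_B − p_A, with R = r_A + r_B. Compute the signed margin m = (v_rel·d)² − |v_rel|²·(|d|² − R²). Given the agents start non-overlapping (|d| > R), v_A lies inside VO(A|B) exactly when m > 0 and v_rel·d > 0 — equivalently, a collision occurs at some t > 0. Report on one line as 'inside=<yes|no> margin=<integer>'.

d = (-15, 12),  |d|² = 369;  R = 5+4 = 9,  c = 369−9² = 288
v_rel = (-10, 4),  |v_rel|² = 116;  v_rel·d = (-10)·(-15) + (4)·(12) = 198
116·t² − 396·t + 288 = 0  ⇒  m = 198² − 116·288 = 5796
m = 5796 > 0,  v_rel·d = 198 > 0  ⇒  inside

inside=yes margin=5796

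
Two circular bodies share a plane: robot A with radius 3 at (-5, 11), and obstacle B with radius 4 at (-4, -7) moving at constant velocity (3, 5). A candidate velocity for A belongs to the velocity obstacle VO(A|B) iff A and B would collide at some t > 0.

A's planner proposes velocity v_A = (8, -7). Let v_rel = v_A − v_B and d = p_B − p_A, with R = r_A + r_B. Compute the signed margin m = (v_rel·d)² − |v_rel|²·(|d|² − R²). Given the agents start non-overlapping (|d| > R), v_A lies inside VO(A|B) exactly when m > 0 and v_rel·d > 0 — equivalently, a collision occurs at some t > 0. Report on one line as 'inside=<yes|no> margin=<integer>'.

d = (1, -18),  |d|² = 325;  R = 3+4 = 7,  c = 325−7² = 276
v_rel = (5, -12),  |v_rel|² = 169;  v_rel·d = (5)·(1) + (-12)·(-18) = 221
169·t² − 442·t + 276 = 0  ⇒  m = 221² − 169·276 = 2197
m = 2197 > 0,  v_rel·d = 221 > 0  ⇒  inside

inside=yes margin=2197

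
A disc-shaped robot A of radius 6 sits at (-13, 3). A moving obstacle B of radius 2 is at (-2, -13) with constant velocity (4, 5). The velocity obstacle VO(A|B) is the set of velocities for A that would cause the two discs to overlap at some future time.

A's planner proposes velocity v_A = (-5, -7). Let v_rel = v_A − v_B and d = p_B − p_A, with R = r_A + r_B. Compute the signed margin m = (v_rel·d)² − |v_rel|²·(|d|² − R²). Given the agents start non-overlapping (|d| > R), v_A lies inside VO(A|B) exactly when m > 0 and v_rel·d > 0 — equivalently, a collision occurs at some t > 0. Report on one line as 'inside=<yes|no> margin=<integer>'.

d = (11, -16),  |d|² = 377;  R = 6+2 = 8,  c = 377−8² = 313
v_rel = (-9, -12),  |v_rel|² = 225;  v_rel·d = (-9)·(11) + (-12)·(-16) = 93
225·t² − 186·t + 313 = 0  ⇒  m = 93² − 225·313 = -61776
m = -61776 < 0,  v_rel·d = 93 > 0  ⇒  outside

inside=no margin=-61776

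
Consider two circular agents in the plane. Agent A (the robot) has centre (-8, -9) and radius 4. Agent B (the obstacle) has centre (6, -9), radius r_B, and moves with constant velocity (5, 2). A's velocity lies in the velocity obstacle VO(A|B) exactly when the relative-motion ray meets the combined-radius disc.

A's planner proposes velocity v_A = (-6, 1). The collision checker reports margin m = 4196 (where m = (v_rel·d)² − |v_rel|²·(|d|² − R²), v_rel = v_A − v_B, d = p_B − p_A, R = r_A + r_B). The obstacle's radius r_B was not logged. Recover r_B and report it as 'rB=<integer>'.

m = 4196
d = (14, 0);  v_rel = (-11, -1),  |v_rel|² = 122
v_rel×d = (-11)·(0) − (-1)·(14) = 14
since m = R²·122 − 14²:  R² = (196 + 4196) / 122 = 36
R = √36 = 6  ⇒  r_B = 6 − 4 = 2

rB=2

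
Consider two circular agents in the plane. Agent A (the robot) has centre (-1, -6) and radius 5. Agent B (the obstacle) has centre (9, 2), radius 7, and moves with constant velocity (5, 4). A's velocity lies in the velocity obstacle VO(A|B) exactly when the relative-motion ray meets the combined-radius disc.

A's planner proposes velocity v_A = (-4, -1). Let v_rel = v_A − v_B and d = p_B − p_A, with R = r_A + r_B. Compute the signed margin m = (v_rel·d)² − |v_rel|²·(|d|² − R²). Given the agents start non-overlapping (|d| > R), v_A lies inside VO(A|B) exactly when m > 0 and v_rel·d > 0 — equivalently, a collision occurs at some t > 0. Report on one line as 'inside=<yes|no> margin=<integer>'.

d = (10, 8),  |d|² = 164;  R = 5+7 = 12,  c = 164−12² = 20
v_rel = (-9, -5),  |v_rel|² = 106;  v_rel·d = (-9)·(10) + (-5)·(8) = -130
106·t² + 260·t + 20 = 0  ⇒  m = (-130)² − 106·20 = 14780
m = 14780 > 0,  v_rel·d = -130 < 0  ⇒  outside

inside=no margin=14780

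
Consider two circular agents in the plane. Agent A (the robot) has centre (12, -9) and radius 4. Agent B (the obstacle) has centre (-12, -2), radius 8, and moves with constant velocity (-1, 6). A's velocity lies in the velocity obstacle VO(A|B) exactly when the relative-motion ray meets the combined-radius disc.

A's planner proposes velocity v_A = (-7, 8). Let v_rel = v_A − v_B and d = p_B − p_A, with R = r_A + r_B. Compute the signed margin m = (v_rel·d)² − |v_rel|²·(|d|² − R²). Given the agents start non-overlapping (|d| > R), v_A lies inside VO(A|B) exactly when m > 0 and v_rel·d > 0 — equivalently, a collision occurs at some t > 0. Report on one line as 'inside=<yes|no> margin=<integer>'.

d = (-24, 7),  |d|² = 625;  R = 4+8 = 12,  c = 625−12² = 481
v_rel = (-6, 2),  |v_rel|² = 40;  v_rel·d = (-6)·(-24) + (2)·(7) = 158
40·t² − 316·t + 481 = 0  ⇒  m = 158² − 40·481 = 5724
m = 5724 > 0,  v_rel·d = 158 > 0  ⇒  inside

inside=yes margin=5724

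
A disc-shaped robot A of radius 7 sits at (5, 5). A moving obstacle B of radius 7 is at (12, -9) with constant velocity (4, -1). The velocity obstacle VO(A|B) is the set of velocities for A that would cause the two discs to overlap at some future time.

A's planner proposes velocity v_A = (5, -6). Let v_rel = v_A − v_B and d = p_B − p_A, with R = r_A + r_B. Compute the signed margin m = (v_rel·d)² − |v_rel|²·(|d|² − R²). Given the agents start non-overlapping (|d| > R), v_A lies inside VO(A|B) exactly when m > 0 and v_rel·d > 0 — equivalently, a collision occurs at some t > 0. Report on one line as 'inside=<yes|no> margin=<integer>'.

d = (7, -14),  |d|² = 245;  R = 7+7 = 14,  c = 245−14² = 49
v_rel = (1, -5),  |v_rel|² = 26;  v_rel·d = (1)·(7) + (-5)·(-14) = 77
26·t² − 154·t + 49 = 0  ⇒  m = 77² − 26·49 = 4655
m = 4655 > 0,  v_rel·d = 77 > 0  ⇒  inside

inside=yes margin=4655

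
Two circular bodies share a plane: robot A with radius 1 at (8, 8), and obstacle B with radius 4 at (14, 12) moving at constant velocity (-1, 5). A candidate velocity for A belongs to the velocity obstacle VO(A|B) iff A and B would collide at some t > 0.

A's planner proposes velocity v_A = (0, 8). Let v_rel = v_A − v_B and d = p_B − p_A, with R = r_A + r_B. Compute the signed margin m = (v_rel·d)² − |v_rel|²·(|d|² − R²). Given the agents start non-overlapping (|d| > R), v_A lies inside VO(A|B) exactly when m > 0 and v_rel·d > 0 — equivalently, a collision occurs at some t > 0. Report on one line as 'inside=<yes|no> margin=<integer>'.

d = (6, 4),  |d|² = 52;  R = 1+4 = 5,  c = 52−5² = 27
v_rel = (1, 3),  |v_rel|² = 10;  v_rel·d = (1)·(6) + (3)·(4) = 18
10·t² − 36·t + 27 = 0  ⇒  m = 18² − 10·27 = 54
m = 54 > 0,  v_rel·d = 18 > 0  ⇒  inside

inside=yes margin=54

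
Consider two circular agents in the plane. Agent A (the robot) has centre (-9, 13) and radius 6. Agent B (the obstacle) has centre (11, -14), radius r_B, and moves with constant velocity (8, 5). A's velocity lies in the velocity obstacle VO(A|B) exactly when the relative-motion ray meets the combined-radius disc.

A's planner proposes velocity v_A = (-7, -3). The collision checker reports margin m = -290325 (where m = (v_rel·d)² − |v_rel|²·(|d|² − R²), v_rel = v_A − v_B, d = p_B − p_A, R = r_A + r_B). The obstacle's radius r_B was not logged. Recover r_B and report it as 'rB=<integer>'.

m = -290325
d = (20, -27);  v_rel = (-15, -8),  |v_rel|² = 289
v_rel×d = (-15)·(-27) − (-8)·(20) = 565
since m = R²·289 − 565²:  R² = (319225 + -290325) / 289 = 100
R = √100 = 10  ⇒  r_B = 10 − 6 = 4

rB=4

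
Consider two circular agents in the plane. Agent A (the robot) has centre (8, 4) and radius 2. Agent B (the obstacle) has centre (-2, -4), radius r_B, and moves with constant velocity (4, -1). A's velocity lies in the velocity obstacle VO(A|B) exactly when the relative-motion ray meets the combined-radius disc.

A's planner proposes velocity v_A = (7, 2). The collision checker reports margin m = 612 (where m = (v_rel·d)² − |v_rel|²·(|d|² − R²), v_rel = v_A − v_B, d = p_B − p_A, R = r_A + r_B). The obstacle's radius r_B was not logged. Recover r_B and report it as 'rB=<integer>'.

m = 612
d = (-10, -8);  v_rel = (3, 3),  |v_rel|² = 18
v_rel×d = (3)·(-8) − (3)·(-10) = 6
since m = R²·18 − 6²:  R² = (36 + 612) / 18 = 36
R = √36 = 6  ⇒  r_B = 6 − 2 = 4

rB=4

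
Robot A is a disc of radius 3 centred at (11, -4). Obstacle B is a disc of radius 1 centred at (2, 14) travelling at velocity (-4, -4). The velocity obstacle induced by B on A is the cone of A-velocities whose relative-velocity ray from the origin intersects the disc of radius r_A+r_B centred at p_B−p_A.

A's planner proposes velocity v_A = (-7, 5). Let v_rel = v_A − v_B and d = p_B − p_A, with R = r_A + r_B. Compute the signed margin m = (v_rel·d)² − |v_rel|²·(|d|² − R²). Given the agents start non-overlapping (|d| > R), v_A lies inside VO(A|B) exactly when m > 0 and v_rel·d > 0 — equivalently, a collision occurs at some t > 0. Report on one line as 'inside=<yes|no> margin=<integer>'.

d = (-9, 18),  |d|² = 405;  R = 3+1 = 4,  c = 405−4² = 389
v_rel = (-3, 9),  |v_rel|² = 90;  v_rel·d = (-3)·(-9) + (9)·(18) = 189
90·t² − 378·t + 389 = 0  ⇒  m = 189² − 90·389 = 711
m = 711 > 0,  v_rel·d = 189 > 0  ⇒  inside

inside=yes margin=711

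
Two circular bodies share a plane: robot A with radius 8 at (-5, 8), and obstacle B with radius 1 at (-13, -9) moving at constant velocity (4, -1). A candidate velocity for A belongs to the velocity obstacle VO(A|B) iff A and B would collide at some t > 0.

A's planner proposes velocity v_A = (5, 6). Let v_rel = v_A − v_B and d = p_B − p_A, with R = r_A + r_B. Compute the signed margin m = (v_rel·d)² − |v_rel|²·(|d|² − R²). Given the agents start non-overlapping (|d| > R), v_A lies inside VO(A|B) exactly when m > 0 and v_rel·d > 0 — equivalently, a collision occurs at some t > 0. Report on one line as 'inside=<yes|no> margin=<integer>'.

d = (-8, -17),  |d|² = 353;  R = 8+1 = 9,  c = 353−9² = 272
v_rel = (1, 7),  |v_rel|² = 50;  v_rel·d = (1)·(-8) + (7)·(-17) = -127
50·t² + 254·t + 272 = 0  ⇒  m = (-127)² − 50·272 = 2529
m = 2529 > 0,  v_rel·d = -127 < 0  ⇒  outside

inside=no margin=2529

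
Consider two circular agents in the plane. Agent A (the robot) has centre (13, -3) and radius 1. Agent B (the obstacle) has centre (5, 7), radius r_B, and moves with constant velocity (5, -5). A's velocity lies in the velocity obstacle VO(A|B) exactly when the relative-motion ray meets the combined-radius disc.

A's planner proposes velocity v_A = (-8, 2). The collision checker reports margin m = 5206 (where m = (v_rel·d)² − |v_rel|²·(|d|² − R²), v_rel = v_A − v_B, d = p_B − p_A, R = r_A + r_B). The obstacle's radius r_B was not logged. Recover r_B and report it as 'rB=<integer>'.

m = 5206
d = (-8, 10);  v_rel = (-13, 7),  |v_rel|² = 218
v_rel×d = (-13)·(10) − (7)·(-8) = -74
since m = R²·218 − (-74)²:  R² = (5476 + 5206) / 218 = 49
R = √49 = 7  ⇒  r_B = 7 − 1 = 6

rB=6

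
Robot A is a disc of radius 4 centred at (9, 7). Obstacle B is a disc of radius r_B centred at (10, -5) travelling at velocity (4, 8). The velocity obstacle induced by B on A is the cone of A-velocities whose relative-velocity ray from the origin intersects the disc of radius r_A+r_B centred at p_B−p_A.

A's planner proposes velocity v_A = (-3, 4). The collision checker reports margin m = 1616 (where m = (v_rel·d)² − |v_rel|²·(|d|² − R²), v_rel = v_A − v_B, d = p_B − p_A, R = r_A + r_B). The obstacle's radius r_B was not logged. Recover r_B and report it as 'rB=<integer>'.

m = 1616
d = (1, -12);  v_rel = (-7, -4),  |v_rel|² = 65
v_rel×d = (-7)·(-12) − (-4)·(1) = 88
since m = R²·65 − 88²:  R² = (7744 + 1616) / 65 = 144
R = √144 = 12  ⇒  r_B = 12 − 4 = 8

rB=8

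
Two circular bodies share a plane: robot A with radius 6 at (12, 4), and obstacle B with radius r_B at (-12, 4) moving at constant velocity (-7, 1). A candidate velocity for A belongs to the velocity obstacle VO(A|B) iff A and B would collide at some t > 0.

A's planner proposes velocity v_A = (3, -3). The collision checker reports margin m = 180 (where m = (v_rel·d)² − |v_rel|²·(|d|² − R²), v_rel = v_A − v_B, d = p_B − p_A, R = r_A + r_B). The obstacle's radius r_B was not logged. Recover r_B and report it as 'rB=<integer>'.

m = 180
d = (-24, 0);  v_rel = (10, -4),  |v_rel|² = 116
v_rel×d = (10)·(0) − (-4)·(-24) = -96
since m = R²·116 − (-96)²:  R² = (9216 + 180) / 116 = 81
R = √81 = 9  ⇒  r_B = 9 − 6 = 3

rB=3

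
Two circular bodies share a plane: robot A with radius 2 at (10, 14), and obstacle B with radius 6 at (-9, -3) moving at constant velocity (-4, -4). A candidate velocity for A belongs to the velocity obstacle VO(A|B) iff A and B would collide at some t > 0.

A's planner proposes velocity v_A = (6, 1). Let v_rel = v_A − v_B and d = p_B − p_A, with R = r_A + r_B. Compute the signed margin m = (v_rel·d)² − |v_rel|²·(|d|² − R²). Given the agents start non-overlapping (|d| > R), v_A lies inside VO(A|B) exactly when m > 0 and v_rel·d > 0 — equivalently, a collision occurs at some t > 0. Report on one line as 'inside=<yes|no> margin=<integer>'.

d = (-19, -17),  |d|² = 650;  R = 2+6 = 8,  c = 650−8² = 586
v_rel = (10, 5),  |v_rel|² = 125;  v_rel·d = (10)·(-19) + (5)·(-17) = -275
125·t² + 550·t + 586 = 0  ⇒  m = (-275)² − 125·586 = 2375
m = 2375 > 0,  v_rel·d = -275 < 0  ⇒  outside

inside=no margin=2375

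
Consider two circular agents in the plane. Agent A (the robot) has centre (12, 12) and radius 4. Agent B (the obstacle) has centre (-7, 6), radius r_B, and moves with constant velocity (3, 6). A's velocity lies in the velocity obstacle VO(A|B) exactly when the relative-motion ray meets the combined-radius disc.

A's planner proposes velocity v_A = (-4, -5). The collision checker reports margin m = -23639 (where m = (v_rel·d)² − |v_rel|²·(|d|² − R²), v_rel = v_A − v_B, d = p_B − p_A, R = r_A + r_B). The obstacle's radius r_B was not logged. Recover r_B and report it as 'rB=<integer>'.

m = -23639
d = (-19, -6);  v_rel = (-7, -11),  |v_rel|² = 170
v_rel×d = (-7)·(-6) − (-11)·(-19) = -167
since m = R²·170 − (-167)²:  R² = (27889 + -23639) / 170 = 25
R = √25 = 5  ⇒  r_B = 5 − 4 = 1

rB=1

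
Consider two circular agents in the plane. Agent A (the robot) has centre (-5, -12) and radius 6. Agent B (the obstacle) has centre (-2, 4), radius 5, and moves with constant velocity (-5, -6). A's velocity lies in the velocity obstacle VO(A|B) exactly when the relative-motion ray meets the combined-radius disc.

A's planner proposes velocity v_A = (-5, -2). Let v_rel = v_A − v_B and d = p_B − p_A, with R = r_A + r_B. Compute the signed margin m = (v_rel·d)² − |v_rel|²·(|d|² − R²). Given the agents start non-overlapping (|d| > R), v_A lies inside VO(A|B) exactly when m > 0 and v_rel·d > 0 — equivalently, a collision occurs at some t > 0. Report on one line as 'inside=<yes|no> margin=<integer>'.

d = (3, 16),  |d|² = 265;  R = 6+5 = 11,  c = 265−11² = 144
v_rel = (0, 4),  |v_rel|² = 16;  v_rel·d = (0)·(3) + (4)·(16) = 64
16·t² − 128·t + 144 = 0  ⇒  m = 64² − 16·144 = 1792
m = 1792 > 0,  v_rel·d = 64 > 0  ⇒  inside

inside=yes margin=1792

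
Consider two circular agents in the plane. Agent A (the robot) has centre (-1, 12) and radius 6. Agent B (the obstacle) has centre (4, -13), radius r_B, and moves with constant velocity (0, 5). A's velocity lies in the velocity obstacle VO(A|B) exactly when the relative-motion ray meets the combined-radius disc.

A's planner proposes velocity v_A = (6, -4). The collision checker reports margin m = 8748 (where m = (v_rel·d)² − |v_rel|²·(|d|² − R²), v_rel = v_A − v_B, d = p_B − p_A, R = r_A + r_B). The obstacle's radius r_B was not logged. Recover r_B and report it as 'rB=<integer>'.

m = 8748
d = (5, -25);  v_rel = (6, -9),  |v_rel|² = 117
v_rel×d = (6)·(-25) − (-9)·(5) = -105
since m = R²·117 − (-105)²:  R² = (11025 + 8748) / 117 = 169
R = √169 = 13  ⇒  r_B = 13 − 6 = 7

rB=7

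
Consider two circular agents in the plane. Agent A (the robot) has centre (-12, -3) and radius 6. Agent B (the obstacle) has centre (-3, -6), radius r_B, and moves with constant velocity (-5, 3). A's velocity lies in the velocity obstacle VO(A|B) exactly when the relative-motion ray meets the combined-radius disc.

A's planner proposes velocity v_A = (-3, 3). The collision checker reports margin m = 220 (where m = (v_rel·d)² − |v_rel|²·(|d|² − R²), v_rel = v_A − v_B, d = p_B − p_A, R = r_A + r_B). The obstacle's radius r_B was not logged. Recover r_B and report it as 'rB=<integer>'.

m = 220
d = (9, -3);  v_rel = (2, 0),  |v_rel|² = 4
v_rel×d = (2)·(-3) − (0)·(9) = -6
since m = R²·4 − (-6)²:  R² = (36 + 220) / 4 = 64
R = √64 = 8  ⇒  r_B = 8 − 6 = 2

rB=2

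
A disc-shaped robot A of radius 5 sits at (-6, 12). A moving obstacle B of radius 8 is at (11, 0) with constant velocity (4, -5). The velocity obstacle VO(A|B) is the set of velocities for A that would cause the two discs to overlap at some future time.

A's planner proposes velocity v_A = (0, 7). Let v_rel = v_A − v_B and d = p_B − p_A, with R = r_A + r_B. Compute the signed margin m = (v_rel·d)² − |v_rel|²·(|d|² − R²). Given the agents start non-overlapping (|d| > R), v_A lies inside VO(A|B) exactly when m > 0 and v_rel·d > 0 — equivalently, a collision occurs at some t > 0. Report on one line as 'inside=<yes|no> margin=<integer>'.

d = (17, -12),  |d|² = 433;  R = 5+8 = 13,  c = 433−13² = 264
v_rel = (-4, 12),  |v_rel|² = 160;  v_rel·d = (-4)·(17) + (12)·(-12) = -212
160·t² + 424·t + 264 = 0  ⇒  m = (-212)² − 160·264 = 2704
m = 2704 > 0,  v_rel·d = -212 < 0  ⇒  outside

inside=no margin=2704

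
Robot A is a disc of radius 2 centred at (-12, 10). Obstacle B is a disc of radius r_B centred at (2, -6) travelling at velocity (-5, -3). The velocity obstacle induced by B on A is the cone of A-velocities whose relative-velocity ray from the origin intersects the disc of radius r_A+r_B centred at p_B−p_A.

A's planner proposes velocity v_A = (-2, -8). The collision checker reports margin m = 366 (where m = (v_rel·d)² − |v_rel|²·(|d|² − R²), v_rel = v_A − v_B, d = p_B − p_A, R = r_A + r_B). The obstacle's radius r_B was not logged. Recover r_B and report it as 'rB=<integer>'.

m = 366
d = (14, -16);  v_rel = (3, -5),  |v_rel|² = 34
v_rel×d = (3)·(-16) − (-5)·(14) = 22
since m = R²·34 − 22²:  R² = (484 + 366) / 34 = 25
R = √25 = 5  ⇒  r_B = 5 − 2 = 3

rB=3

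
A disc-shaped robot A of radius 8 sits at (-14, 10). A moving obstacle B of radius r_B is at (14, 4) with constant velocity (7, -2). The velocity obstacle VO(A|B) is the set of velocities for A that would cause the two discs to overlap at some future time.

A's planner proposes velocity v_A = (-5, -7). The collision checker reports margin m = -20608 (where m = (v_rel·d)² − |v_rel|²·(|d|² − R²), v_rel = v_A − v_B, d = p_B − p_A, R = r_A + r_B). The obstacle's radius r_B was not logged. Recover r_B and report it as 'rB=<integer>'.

m = -20608
d = (28, -6);  v_rel = (-12, -5),  |v_rel|² = 169
v_rel×d = (-12)·(-6) − (-5)·(28) = 212
since m = R²·169 − 212²:  R² = (44944 + -20608) / 169 = 144
R = √144 = 12  ⇒  r_B = 12 − 8 = 4

rB=4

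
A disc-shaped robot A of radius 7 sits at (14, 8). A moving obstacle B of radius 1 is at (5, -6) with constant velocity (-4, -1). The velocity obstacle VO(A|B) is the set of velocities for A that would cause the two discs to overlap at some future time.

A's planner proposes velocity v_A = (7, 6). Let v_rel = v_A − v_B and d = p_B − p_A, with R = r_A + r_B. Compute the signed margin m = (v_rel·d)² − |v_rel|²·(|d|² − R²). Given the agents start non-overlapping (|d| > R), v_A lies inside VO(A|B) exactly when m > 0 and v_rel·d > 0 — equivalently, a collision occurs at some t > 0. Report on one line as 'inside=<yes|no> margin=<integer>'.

d = (-9, -14),  |d|² = 277;  R = 7+1 = 8,  c = 277−8² = 213
v_rel = (11, 7),  |v_rel|² = 170;  v_rel·d = (11)·(-9) + (7)·(-14) = -197
170·t² + 394·t + 213 = 0  ⇒  m = (-197)² − 170·213 = 2599
m = 2599 > 0,  v_rel·d = -197 < 0  ⇒  outside

inside=no margin=2599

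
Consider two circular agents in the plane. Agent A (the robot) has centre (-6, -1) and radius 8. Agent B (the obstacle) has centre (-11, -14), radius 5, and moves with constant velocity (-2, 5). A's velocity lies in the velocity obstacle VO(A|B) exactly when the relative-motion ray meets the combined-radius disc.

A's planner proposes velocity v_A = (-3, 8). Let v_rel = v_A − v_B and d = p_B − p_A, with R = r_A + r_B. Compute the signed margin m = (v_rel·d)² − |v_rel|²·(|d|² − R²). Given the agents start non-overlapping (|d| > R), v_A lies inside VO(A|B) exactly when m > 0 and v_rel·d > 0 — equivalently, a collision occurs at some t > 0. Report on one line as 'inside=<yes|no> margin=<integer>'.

d = (-5, -13),  |d|² = 194;  R = 8+5 = 13,  c = 194−13² = 25
v_rel = (-1, 3),  |v_rel|² = 10;  v_rel·d = (-1)·(-5) + (3)·(-13) = -34
10·t² + 68·t + 25 = 0  ⇒  m = (-34)² − 10·25 = 906
m = 906 > 0,  v_rel·d = -34 < 0  ⇒  outside

inside=no margin=906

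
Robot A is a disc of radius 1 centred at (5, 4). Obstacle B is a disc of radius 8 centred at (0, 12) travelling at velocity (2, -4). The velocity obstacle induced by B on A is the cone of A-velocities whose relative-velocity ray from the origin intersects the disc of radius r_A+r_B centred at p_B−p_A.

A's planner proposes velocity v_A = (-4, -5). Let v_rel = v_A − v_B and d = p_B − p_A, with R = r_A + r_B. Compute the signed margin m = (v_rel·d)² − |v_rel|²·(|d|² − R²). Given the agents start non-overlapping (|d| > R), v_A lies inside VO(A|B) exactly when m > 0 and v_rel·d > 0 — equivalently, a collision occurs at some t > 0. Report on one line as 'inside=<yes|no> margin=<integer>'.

d = (-5, 8),  |d|² = 89;  R = 1+8 = 9,  c = 89−9² = 8
v_rel = (-6, -1),  |v_rel|² = 37;  v_rel·d = (-6)·(-5) + (-1)·(8) = 22
37·t² − 44·t + 8 = 0  ⇒  m = 22² − 37·8 = 188
m = 188 > 0,  v_rel·d = 22 > 0  ⇒  inside

inside=yes margin=188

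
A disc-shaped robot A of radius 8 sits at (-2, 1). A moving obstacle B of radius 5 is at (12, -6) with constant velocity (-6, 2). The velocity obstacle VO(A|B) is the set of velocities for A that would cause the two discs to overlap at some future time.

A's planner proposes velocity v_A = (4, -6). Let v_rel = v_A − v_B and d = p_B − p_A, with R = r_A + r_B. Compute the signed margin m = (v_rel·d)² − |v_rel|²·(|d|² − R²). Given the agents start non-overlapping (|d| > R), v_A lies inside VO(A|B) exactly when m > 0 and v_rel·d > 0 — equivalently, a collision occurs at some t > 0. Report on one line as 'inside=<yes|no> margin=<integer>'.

d = (14, -7),  |d|² = 245;  R = 8+5 = 13,  c = 245−13² = 76
v_rel = (10, -8),  |v_rel|² = 164;  v_rel·d = (10)·(14) + (-8)·(-7) = 196
164·t² − 392·t + 76 = 0  ⇒  m = 196² − 164·76 = 25952
m = 25952 > 0,  v_rel·d = 196 > 0  ⇒  inside

inside=yes margin=25952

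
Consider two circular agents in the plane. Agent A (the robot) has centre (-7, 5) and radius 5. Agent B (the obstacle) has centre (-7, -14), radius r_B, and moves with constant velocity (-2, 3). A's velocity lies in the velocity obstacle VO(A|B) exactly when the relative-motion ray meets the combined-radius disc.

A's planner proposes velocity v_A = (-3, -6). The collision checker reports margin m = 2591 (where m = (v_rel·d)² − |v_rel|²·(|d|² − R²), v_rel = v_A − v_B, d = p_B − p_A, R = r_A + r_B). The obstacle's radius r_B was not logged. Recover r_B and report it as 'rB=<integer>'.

m = 2591
d = (0, -19);  v_rel = (-1, -9),  |v_rel|² = 82
v_rel×d = (-1)·(-19) − (-9)·(0) = 19
since m = R²·82 − 19²:  R² = (361 + 2591) / 82 = 36
R = √36 = 6  ⇒  r_B = 6 − 5 = 1

rB=1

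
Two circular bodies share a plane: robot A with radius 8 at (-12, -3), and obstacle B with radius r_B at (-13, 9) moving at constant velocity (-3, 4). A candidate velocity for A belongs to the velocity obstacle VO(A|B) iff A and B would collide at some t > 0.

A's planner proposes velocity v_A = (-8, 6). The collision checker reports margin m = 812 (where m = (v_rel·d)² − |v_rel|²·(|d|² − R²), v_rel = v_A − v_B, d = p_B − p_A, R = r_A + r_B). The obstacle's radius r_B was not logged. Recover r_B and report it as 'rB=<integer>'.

m = 812
d = (-1, 12);  v_rel = (-5, 2),  |v_rel|² = 29
v_rel×d = (-5)·(12) − (2)·(-1) = -58
since m = R²·29 − (-58)²:  R² = (3364 + 812) / 29 = 144
R = √144 = 12  ⇒  r_B = 12 − 8 = 4

rB=4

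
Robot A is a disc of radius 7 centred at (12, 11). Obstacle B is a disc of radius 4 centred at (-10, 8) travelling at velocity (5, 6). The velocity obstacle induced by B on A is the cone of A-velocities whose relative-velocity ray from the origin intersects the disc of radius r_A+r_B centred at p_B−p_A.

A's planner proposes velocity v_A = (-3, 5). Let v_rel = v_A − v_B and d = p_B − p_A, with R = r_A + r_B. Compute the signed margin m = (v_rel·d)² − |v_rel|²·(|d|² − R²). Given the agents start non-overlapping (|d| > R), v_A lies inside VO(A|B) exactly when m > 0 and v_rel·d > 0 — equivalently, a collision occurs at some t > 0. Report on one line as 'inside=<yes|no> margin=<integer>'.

d = (-22, -3),  |d|² = 493;  R = 7+4 = 11,  c = 493−11² = 372
v_rel = (-8, -1),  |v_rel|² = 65;  v_rel·d = (-8)·(-22) + (-1)·(-3) = 179
65·t² − 358·t + 372 = 0  ⇒  m = 179² − 65·372 = 7861
m = 7861 > 0,  v_rel·d = 179 > 0  ⇒  inside

inside=yes margin=7861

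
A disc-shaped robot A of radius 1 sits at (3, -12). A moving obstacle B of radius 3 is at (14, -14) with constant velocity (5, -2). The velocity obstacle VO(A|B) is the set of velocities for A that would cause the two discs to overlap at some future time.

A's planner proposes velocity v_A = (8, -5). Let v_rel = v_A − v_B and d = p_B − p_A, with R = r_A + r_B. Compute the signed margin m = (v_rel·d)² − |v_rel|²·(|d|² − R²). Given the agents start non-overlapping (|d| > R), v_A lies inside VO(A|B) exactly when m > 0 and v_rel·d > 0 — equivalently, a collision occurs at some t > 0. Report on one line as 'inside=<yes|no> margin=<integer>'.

d = (11, -2),  |d|² = 125;  R = 1+3 = 4,  c = 125−4² = 109
v_rel = (3, -3),  |v_rel|² = 18;  v_rel·d = (3)·(11) + (-3)·(-2) = 39
18·t² − 78·t + 109 = 0  ⇒  m = 39² − 18·109 = -441
m = -441 < 0,  v_rel·d = 39 > 0  ⇒  outside

inside=no margin=-441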